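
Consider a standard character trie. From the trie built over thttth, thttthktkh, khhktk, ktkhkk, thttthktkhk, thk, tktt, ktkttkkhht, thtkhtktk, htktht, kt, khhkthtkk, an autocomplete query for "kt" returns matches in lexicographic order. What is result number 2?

ktkhkk

Filter for "kt…" and sort: "kt", "ktkhkk", "ktkttkkhht"
Position 2: ktkhkk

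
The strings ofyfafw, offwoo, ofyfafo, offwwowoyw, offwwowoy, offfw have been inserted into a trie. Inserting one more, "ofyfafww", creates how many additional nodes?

1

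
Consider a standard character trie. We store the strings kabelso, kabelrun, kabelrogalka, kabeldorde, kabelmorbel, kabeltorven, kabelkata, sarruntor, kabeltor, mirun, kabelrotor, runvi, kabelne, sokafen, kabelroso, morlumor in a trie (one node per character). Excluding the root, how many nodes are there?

76

Insert word by word; a character creates a node only if that edge doesn't already exist:
  "kabelso" → 7 new (k, a, b, e, l, s, o)
  "kabelrun" → prefix "kabel" already present; 3 new (r, u, n)
  "kabelrogalka" → prefix "kabelr" already present; 6 new (o, g, a, l, k, a)
  "kabeldorde" → prefix "kabel" already present; 5 new (d, o, r, d, e)
  "kabelmorbel" → prefix "kabel" already present; 6 new (m, o, r, b, e, l)
  "kabeltorven" → prefix "kabel" already present; 6 new (t, o, r, v, e, n)
  "kabelkata" → prefix "kabel" already present; 4 new (k, a, t, a)
  "sarruntor" → 9 new (s, a, r, r, u, n, t, o, r)
  "kabeltor" → prefix "kabeltor" already present; 0 new (none)
  "mirun" → 5 new (m, i, r, u, n)
  "kabelrotor" → prefix "kabelro" already present; 3 new (t, o, r)
  "runvi" → 5 new (r, u, n, v, i)
  "kabelne" → prefix "kabel" already present; 2 new (n, e)
  "sokafen" → prefix "s" already present; 6 new (o, k, a, f, e, n)
  "kabelroso" → prefix "kabelro" already present; 2 new (s, o)
  "morlumor" → prefix "m" already present; 7 new (o, r, l, u, m, o, r)
Total nodes = 7 + 3 + 6 + 5 + 6 + 6 + 4 + 9 + 0 + 5 + 3 + 5 + 2 + 6 + 2 + 7 = 76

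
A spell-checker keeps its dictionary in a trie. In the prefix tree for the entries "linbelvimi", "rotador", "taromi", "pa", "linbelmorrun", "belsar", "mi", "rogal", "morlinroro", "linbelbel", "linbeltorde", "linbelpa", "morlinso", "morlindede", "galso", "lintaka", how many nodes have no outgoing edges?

16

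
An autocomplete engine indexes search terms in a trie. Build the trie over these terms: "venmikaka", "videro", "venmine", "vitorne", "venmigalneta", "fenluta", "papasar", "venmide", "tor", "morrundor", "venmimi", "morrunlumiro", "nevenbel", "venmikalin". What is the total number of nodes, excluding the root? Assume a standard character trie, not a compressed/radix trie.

75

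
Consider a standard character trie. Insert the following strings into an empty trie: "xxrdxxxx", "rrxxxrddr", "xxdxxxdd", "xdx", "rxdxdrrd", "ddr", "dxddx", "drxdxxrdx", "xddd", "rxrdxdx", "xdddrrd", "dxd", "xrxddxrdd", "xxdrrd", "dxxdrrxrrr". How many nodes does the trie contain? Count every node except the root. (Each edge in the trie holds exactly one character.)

Count nodes per top-level branch (shared prefixes stored once):
  'd'-branch (ddr, drxdxxrdx, dxd, dxddx, dxxdrrxrrr): 23 nodes
  'r'-branch (rrxxxrddr, rxdxdrrd, rxrdxdx): 21 nodes
  'x'-branch (xddd, xdddrrd, xdx, xrxddxrdd, xxdrrd, xxdxxxdd, xxrdxxxx): 32 nodes
Sum: 76

76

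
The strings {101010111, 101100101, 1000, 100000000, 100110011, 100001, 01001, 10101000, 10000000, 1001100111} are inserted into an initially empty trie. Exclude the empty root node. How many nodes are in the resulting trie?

Trie structure (* marks end of a word):
(root)
├─ 0
│  └─ 1
│     └─ 0
│        └─ 0
│           └─ 1 *
└─ 1
   └─ 0
      ├─ 0
      │  ├─ 0 *
      │  │  └─ 0
      │  │     ├─ 0
      │  │     │  └─ 0
      │  │     │     └─ 0 *
      │  │     │        └─ 0 *
      │  │     └─ 1 *
      │  └─ 1
      │     └─ 1
      │        └─ 0
      │           └─ 0
      │              └─ 1
      │                 └─ 1 *
      │                    └─ 1 *
      └─ 1
         ├─ 0
         │  └─ 1
         │     └─ 0
         │        ├─ 0
         │        │  └─ 0 *
         │        └─ 1
         │           └─ 1
         │              └─ 1 *
         └─ 1
            └─ 0
               └─ 0
                  └─ 1
                     └─ 0
                        └─ 1 *
Counting every labelled node above: 37.

37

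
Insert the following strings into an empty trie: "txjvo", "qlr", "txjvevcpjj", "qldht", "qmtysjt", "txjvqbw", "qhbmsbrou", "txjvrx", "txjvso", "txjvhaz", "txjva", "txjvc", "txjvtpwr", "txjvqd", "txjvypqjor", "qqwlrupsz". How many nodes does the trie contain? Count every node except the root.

Insert word by word; a character creates a node only if that edge doesn't already exist:
  "txjvo" → 5 new (t, x, j, v, o)
  "qlr" → 3 new (q, l, r)
  "txjvevcpjj" → prefix "txjv" already present; 6 new (e, v, c, p, j, j)
  "qldht" → prefix "ql" already present; 3 new (d, h, t)
  "qmtysjt" → prefix "q" already present; 6 new (m, t, y, s, j, t)
  "txjvqbw" → prefix "txjv" already present; 3 new (q, b, w)
  "qhbmsbrou" → prefix "q" already present; 8 new (h, b, m, s, b, r, o, u)
  "txjvrx" → prefix "txjv" already present; 2 new (r, x)
  "txjvso" → prefix "txjv" already present; 2 new (s, o)
  "txjvhaz" → prefix "txjv" already present; 3 new (h, a, z)
  "txjva" → prefix "txjv" already present; 1 new (a)
  "txjvc" → prefix "txjv" already present; 1 new (c)
  "txjvtpwr" → prefix "txjv" already present; 4 new (t, p, w, r)
  "txjvqd" → prefix "txjvq" already present; 1 new (d)
  "txjvypqjor" → prefix "txjv" already present; 6 new (y, p, q, j, o, r)
  "qqwlrupsz" → prefix "q" already present; 8 new (q, w, l, r, u, p, s, z)
Total nodes = 5 + 3 + 6 + 3 + 6 + 3 + 8 + 2 + 2 + 3 + 1 + 1 + 4 + 1 + 6 + 8 = 62

62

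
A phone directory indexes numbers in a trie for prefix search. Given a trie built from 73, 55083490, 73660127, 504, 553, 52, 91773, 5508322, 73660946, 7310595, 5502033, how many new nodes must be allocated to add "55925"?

3

Walking "55925" from the root, the first 2 characters ("55") follow existing edges; "9" is the first miss.
New nodes needed: |"55925"| − 2 = 5 − 2 = 3.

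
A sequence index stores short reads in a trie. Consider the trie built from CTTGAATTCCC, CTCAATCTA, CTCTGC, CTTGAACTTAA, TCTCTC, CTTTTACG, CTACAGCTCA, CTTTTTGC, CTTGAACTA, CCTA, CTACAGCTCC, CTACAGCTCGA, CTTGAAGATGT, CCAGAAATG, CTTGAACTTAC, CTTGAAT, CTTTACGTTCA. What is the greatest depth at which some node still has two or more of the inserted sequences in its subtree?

10

Look for the deepest trie node that still has at least two words in its subtree.
e.g. "CTTGAACTTAA" and "CTTGAACTTAC" share the prefix "CTTGAACTTA" of length 10; no pair shares a longer one.
Longest shared-prefix length: 10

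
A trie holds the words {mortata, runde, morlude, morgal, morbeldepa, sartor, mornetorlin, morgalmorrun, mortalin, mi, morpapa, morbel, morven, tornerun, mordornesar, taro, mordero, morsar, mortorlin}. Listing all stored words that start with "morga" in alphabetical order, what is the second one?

Words with prefix "morga", in lexicographic order: "morgal", "morgalmorrun"
The 2nd is morgalmorrun.

morgalmorrun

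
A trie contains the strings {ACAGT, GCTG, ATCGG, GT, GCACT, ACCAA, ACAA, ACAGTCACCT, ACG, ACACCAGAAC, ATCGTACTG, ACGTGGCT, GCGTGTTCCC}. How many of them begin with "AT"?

2

Filter for entries beginning with "AT":
Words under "AT": ATCGG, ATCGTACTG
Count: 2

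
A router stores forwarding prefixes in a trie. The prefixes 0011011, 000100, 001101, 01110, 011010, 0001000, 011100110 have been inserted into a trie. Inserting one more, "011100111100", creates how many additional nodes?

Walking "011100111100" from the root, the first 8 characters ("01110011") follow existing edges; "1" is the first miss.
Each of the 4 remaining characters creates one node.

4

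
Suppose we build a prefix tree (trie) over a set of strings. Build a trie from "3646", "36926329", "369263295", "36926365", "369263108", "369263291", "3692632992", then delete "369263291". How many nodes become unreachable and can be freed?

After clearing the end-marker at "369263291", prune upward until reaching a node still needed by another word.
The suffix "1" (1 node) is used only by "369263291"; the node for "36926329" still has the child "5", so pruning stops there.
Nodes removed: 1

1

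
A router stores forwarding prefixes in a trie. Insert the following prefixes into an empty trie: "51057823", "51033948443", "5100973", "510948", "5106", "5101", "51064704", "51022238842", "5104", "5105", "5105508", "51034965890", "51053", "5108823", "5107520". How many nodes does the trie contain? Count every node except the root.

For each word, the new-node count is its length minus the longest prefix already in the trie:
  "51057823" → 8 new (5, 1, 0, 5, 7, 8, 2, 3)
  "51033948443" → prefix "510" already present; 8 new (3, 3, 9, 4, 8, 4, 4, 3)
  "5100973" → prefix "510" already present; 4 new (0, 9, 7, 3)
  "510948" → prefix "510" already present; 3 new (9, 4, 8)
  "5106" → prefix "510" already present; 1 new (6)
  "5101" → prefix "510" already present; 1 new (1)
  "51064704" → prefix "5106" already present; 4 new (4, 7, 0, 4)
  "51022238842" → prefix "510" already present; 8 new (2, 2, 2, 3, 8, 8, 4, 2)
  "5104" → prefix "510" already present; 1 new (4)
  "5105" → prefix "5105" already present; 0 new (none)
  "5105508" → prefix "5105" already present; 3 new (5, 0, 8)
  "51034965890" → prefix "5103" already present; 7 new (4, 9, 6, 5, 8, 9, 0)
  "51053" → prefix "5105" already present; 1 new (3)
  "5108823" → prefix "510" already present; 4 new (8, 8, 2, 3)
  "5107520" → prefix "510" already present; 4 new (7, 5, 2, 0)
Total nodes = 8 + 8 + 4 + 3 + 1 + 1 + 4 + 8 + 1 + 0 + 3 + 7 + 1 + 4 + 4 = 57

57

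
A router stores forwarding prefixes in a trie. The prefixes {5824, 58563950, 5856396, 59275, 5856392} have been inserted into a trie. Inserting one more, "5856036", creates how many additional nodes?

3

"5856" is already a path in the trie; the remaining "036" must be added.
Each of the 3 remaining characters creates one node.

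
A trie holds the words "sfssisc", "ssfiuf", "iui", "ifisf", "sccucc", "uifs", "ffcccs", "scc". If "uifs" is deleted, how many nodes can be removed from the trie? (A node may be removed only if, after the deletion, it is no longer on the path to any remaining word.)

4

Walk "uifs" from the leaf back toward the root, removing each node that no remaining word uses.
No other word shares any prefix with "uifs", so all 4 of its nodes go.
Nodes removed: 4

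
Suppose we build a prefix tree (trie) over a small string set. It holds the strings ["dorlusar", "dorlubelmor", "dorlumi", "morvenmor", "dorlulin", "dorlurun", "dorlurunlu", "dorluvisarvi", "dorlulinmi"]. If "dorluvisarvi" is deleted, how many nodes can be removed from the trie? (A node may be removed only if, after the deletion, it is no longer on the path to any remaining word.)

After clearing the end-marker at "dorluvisarvi", prune upward until reaching a node still needed by another word.
The suffix "visarvi" (7 nodes) is used only by "dorluvisarvi"; the node for "dorlu" still has the child "s", so pruning stops there.
Nodes removed: 7

7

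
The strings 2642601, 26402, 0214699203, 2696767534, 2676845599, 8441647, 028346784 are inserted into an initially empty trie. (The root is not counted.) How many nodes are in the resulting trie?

Insert word by word; a character creates a node only if that edge doesn't already exist:
  "2642601" → 7 new (2, 6, 4, 2, 6, 0, 1)
  "26402" → prefix "264" already present; 2 new (0, 2)
  "0214699203" → 10 new (0, 2, 1, 4, 6, 9, 9, 2, 0, 3)
  "2696767534" → prefix "26" already present; 8 new (9, 6, 7, 6, 7, 5, 3, 4)
  "2676845599" → prefix "26" already present; 8 new (7, 6, 8, 4, 5, 5, 9, 9)
  "8441647" → 7 new (8, 4, 4, 1, 6, 4, 7)
  "028346784" → prefix "02" already present; 7 new (8, 3, 4, 6, 7, 8, 4)
Total nodes = 7 + 2 + 10 + 8 + 8 + 7 + 7 = 49

49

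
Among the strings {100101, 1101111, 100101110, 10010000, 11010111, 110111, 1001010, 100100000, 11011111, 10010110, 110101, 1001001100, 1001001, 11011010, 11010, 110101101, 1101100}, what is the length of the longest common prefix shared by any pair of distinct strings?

8

The deepest shared node is where two words last agree before diverging.
e.g. "10010000" and "100100000" share the prefix "10010000" of length 8; no pair shares a longer one.
Longest shared-prefix length: 8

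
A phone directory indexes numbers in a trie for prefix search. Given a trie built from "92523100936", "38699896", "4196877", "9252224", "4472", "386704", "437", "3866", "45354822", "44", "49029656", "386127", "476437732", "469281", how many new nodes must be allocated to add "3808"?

The longest prefix of "3808" already in the trie is "38" (length 2).
New nodes needed: |"3808"| − 2 = 4 − 2 = 2.

2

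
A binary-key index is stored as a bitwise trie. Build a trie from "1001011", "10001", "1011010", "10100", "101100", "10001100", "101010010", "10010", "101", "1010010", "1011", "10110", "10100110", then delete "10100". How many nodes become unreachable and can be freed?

0

After clearing the end-marker at "10100", prune upward until reaching a node still needed by another word.
Every node on "10100" is still needed (e.g. by "1010010"), so nothing is freed.
Nodes removed: 0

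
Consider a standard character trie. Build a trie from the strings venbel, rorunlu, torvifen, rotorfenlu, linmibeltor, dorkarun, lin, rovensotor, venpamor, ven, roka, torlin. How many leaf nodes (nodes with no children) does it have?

10

A leaf is a node with no children — equivalently, the end of a word that is not a proper prefix of any other stored word.
Those words: "dorkarun", "linmibeltor", "roka", "rorunlu", "rotorfenlu", "rovensotor", "torlin", "torvifen", "venbel", "venpamor"
Leaf count: 10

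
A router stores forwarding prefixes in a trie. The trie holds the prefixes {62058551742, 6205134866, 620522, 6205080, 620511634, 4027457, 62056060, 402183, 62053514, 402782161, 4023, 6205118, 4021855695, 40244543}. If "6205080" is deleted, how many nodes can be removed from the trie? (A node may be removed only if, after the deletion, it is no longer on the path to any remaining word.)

After clearing the end-marker at "6205080", prune upward until reaching a node still needed by another word.
The suffix "080" (3 nodes) is used only by "6205080"; the node for "6205" still has the child "8", so pruning stops there.
Nodes removed: 3

3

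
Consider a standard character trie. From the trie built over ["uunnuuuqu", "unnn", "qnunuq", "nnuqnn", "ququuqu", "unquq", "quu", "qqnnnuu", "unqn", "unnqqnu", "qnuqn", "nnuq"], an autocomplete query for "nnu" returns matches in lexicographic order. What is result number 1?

nnuq

Words with prefix "nnu", in lexicographic order: "nnuq", "nnuqnn"
The 1st is nnuq.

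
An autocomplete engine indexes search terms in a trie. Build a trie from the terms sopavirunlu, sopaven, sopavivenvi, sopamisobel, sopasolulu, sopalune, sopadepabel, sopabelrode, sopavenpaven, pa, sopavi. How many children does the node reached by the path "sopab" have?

1

Follow the path "sopab" to its node, then look at its outgoing edges.
Distinct next characters after "sopab": e.
That node has 1 child edge.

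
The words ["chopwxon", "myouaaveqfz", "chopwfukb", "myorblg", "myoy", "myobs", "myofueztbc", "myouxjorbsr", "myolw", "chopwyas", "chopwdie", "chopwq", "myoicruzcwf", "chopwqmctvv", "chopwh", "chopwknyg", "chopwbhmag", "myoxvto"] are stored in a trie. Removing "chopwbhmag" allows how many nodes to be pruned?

After clearing the end-marker at "chopwbhmag", prune upward until reaching a node still needed by another word.
The suffix "bhmag" (5 nodes) is used only by "chopwbhmag"; the node for "chopw" still has the child "x", so pruning stops there.
Nodes removed: 5

5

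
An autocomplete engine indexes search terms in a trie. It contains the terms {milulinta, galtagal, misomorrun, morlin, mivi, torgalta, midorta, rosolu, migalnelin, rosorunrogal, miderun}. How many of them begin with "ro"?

2

Filter for entries beginning with "ro":
Matches: "rosolu", "rosorunrogal"
Count: 2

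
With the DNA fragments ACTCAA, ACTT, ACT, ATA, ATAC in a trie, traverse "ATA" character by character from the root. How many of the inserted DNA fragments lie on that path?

1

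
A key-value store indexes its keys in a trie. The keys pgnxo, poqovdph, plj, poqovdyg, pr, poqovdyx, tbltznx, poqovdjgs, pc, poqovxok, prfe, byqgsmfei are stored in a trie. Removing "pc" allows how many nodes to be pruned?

Walk "pc" from the leaf back toward the root, removing each node that no remaining word uses.
The suffix "c" (1 node) is used only by "pc"; the node for "p" still has the child "g", so pruning stops there.
Nodes removed: 1

1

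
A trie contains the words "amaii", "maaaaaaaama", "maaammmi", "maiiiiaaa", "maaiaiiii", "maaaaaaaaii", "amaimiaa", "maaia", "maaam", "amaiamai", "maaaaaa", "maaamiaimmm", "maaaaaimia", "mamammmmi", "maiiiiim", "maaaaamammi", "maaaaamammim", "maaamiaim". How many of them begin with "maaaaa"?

Filter for entries beginning with "maaaaa":
Matches: "maaaaaa", "maaaaaaaaii", "maaaaaaaama", "maaaaaimia", "maaaaamammi", "maaaaamammim"
Count: 6

6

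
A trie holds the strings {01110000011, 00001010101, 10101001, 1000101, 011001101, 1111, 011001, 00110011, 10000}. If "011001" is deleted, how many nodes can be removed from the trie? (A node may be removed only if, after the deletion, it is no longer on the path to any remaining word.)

0

A node on "011001"'s path can go only if nothing else ends at it or branches off below it.
Every node on "011001" is still needed (e.g. by "011001101"), so nothing is freed.
Nodes removed: 0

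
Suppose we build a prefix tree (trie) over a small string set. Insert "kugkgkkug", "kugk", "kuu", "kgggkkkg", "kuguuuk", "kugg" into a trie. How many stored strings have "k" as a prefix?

Traverse to the node for "k", then collect every word in that subtree.
Matches: "kgggkkkg", "kugg", "kugk", "kugkgkkug", "kuguuuk", "kuu"
Count: 6

6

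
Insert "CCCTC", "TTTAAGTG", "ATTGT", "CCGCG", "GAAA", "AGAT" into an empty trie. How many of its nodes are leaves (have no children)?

6

Leaves are exactly the stored words that no other stored word extends.
Those words: "AGAT", "ATTGT", "CCCTC", "CCGCG", "GAAA", "TTTAAGTG"
Leaf count: 6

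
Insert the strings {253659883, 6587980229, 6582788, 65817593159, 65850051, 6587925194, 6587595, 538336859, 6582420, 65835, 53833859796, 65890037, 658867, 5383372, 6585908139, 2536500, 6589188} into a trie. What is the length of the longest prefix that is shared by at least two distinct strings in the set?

5

Equivalently: take the maximum, over all pairs, of their longest common prefix length.
e.g. "2536500" and "253659883" share the prefix "25365" of length 5; no pair shares a longer one.
Longest shared-prefix length: 5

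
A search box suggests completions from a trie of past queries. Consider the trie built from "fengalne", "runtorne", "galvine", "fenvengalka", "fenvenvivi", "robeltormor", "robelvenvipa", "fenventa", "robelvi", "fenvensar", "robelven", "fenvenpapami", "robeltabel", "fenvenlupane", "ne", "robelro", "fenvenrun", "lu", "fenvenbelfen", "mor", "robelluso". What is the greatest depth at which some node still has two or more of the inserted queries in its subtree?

8

The deepest shared node is where two words last agree before diverging.
"robelven" and "robelvenvipa" agree on "robelven" (8 characters) before diverging; nothing deeper is shared.
Longest shared-prefix length: 8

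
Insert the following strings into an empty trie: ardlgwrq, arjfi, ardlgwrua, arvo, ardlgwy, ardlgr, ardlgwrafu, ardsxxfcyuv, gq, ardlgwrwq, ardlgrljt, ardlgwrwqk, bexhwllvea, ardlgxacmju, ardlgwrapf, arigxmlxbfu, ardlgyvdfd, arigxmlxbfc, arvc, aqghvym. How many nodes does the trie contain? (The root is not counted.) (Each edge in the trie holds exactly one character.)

Count nodes per top-level branch (shared prefixes stored once):
  'a'-branch (aqghvym, ardlgr, ardlgrljt, ardlgwrafu, ardlgwrapf, ardlgwrq, ardlgwrua, ardlgwrwq, ardlgwrwqk, ardlgwy, ardlgxacmju, ardlgyvdfd, ardsxxfcyuv, arigxmlxbfc, arigxmlxbfu, arjfi, arvc, arvo): 64 nodes
  'b'-branch (bexhwllvea): 10 nodes
  'g'-branch (gq): 2 nodes
Sum: 76

76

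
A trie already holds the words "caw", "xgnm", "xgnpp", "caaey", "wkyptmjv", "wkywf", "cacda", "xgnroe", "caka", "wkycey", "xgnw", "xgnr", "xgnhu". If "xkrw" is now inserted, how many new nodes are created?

The longest prefix of "xkrw" already in the trie is "x" (length 1).
New nodes needed: |"xkrw"| − 1 = 4 − 1 = 3.

3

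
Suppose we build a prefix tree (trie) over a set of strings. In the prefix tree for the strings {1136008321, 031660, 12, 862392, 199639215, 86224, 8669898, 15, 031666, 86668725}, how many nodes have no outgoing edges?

Leaves are exactly the stored words that no other stored word extends.
Those words: "031660", "031666", "1136008321", "12", "15", "199639215", "86224", "862392", "86668725", "8669898"
Leaf count: 10

10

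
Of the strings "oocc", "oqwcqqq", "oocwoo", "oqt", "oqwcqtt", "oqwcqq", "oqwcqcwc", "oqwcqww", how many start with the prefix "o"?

8

Walk to "o"; the words in its subtree are exactly those with that prefix.
Matches: "oocc", "oocwoo", "oqt", "oqwcqcwc", "oqwcqq", "oqwcqqq", "oqwcqtt", "oqwcqww"
Count: 8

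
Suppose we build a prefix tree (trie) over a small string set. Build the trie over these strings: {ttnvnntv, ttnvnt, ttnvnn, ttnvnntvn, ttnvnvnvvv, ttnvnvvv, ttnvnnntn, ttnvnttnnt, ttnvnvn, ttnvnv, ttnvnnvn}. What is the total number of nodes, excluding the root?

26

Count nodes per top-level branch (shared prefixes stored once):
  't'-branch (ttnvnn, ttnvnnntn, ttnvnntv, ttnvnntvn, ttnvnnvn, ttnvnt, ttnvnttnnt, ttnvnv, ttnvnvn, ttnvnvnvvv, ttnvnvvv): 26 nodes
Sum: 26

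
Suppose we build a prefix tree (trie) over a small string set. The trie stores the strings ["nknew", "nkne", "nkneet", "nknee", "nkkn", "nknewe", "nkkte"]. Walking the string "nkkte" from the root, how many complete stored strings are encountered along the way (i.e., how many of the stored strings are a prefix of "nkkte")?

1

Check each prefix of "nkkte" against the stored set — each match is an end-marker on the path.
Prefixes of the query that are stored words: "nkkte"
Count: 1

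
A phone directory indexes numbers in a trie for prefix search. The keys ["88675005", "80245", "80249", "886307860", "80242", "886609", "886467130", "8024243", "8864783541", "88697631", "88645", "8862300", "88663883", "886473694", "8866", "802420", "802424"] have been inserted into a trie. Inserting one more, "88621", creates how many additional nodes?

Walking "88621" from the root, the first 4 characters ("8862") follow existing edges; "1" is the first miss.
Each of the 1 remaining characters creates one node.

1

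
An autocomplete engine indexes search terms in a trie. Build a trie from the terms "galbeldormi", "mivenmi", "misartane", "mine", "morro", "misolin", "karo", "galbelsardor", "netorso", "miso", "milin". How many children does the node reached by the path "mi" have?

Walk "mi" from the root, arriving at one node.
Distinct next characters after "mi": l, n, s, v.
That node has 4 child edges.

4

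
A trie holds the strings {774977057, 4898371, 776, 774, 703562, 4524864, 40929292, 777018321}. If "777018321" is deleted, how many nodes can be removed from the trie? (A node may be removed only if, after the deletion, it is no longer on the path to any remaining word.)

After clearing the end-marker at "777018321", prune upward until reaching a node still needed by another word.
The suffix "7018321" (7 nodes) is used only by "777018321"; the node for "77" still has the child "4", so pruning stops there.
Nodes removed: 7

7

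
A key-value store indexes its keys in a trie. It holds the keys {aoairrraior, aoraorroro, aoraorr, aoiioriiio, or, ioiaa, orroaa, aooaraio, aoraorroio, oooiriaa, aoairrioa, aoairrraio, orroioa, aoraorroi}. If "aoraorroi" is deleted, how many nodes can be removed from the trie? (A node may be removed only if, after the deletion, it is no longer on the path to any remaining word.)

0

A node on "aoraorroi"'s path can go only if nothing else ends at it or branches off below it.
Every node on "aoraorroi" is still needed (e.g. by "aoraorroio"), so nothing is freed.
Nodes removed: 0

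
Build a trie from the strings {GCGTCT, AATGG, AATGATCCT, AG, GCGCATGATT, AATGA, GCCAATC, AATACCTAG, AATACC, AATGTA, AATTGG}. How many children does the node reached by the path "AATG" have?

3

The children of the "AATG" node are the distinct next characters among strings starting with "AATG".
Characters that immediately follow "AATG" among the stored strings: {A, G, T}.
That node has 3 child edges.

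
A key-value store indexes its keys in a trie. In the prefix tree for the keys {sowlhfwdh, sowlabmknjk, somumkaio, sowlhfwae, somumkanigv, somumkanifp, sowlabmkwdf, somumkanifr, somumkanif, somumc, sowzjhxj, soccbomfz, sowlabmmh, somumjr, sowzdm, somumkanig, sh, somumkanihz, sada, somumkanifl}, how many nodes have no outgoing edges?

Leaves are exactly the stored words that no other stored word extends.
Those words: "sada", "sh", "soccbomfz", "somumc", "somumjr", "somumkaio", "somumkanifl", "somumkanifp", "somumkanifr", "somumkanigv", "somumkanihz", "sowlabmknjk", "sowlabmkwdf", "sowlabmmh", "sowlhfwae", "sowlhfwdh", "sowzdm", "sowzjhxj"
Leaf count: 18

18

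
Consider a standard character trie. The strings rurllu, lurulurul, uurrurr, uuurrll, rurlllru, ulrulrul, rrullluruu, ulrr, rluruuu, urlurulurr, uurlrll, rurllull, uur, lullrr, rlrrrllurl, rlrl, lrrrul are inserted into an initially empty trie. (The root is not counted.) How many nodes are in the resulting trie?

Insert word by word; a character creates a node only if that edge doesn't already exist:
  "rurllu" → 6 new (r, u, r, l, l, u)
  "lurulurul" → 9 new (l, u, r, u, l, u, r, u, l)
  "uurrurr" → 7 new (u, u, r, r, u, r, r)
  "uuurrll" → prefix "uu" already present; 5 new (u, r, r, l, l)
  "rurlllru" → prefix "rurll" already present; 3 new (l, r, u)
  "ulrulrul" → prefix "u" already present; 7 new (l, r, u, l, r, u, l)
  "rrullluruu" → prefix "r" already present; 9 new (r, u, l, l, l, u, r, u, u)
  "ulrr" → prefix "ulr" already present; 1 new (r)
  "rluruuu" → prefix "r" already present; 6 new (l, u, r, u, u, u)
  "urlurulurr" → prefix "u" already present; 9 new (r, l, u, r, u, l, u, r, r)
  "uurlrll" → prefix "uur" already present; 4 new (l, r, l, l)
  "rurllull" → prefix "rurllu" already present; 2 new (l, l)
  "uur" → prefix "uur" already present; 0 new (none)
  "lullrr" → prefix "lu" already present; 4 new (l, l, r, r)
  "rlrrrllurl" → prefix "rl" already present; 8 new (r, r, r, l, l, u, r, l)
  "rlrl" → prefix "rlr" already present; 1 new (l)
  "lrrrul" → prefix "l" already present; 5 new (r, r, r, u, l)
Total nodes = 6 + 9 + 7 + 5 + 3 + 7 + 9 + 1 + 6 + 9 + 4 + 2 + 0 + 4 + 8 + 1 + 5 = 86

86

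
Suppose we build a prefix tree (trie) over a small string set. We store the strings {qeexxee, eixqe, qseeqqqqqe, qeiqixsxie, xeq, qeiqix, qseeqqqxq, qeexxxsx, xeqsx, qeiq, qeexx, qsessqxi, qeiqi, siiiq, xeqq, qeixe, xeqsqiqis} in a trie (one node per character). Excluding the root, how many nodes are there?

57

Count nodes per top-level branch (shared prefixes stored once):
  'e'-branch (eixqe): 5 nodes
  'q'-branch (qeexx, qeexxee, qeexxxsx, qeiq, qeiqi, qeiqix, qeiqixsxie, qeixe, qseeqqqqqe, qseeqqqxq, qsessqxi): 36 nodes
  's'-branch (siiiq): 5 nodes
  'x'-branch (xeq, xeqq, xeqsqiqis, xeqsx): 11 nodes
Sum: 57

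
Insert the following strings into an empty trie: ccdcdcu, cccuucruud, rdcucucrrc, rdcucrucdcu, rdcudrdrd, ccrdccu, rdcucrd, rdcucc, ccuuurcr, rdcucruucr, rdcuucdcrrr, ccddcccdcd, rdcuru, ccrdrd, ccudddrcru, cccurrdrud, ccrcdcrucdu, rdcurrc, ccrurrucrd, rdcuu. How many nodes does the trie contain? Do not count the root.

100

Insert word by word; a character creates a node only if that edge doesn't already exist:
  "ccdcdcu" → 7 new (c, c, d, c, d, c, u)
  "cccuucruud" → prefix "cc" already present; 8 new (c, u, u, c, r, u, u, d)
  "rdcucucrrc" → 10 new (r, d, c, u, c, u, c, r, r, c)
  "rdcucrucdcu" → prefix "rdcuc" already present; 6 new (r, u, c, d, c, u)
  "rdcudrdrd" → prefix "rdcu" already present; 5 new (d, r, d, r, d)
  "ccrdccu" → prefix "cc" already present; 5 new (r, d, c, c, u)
  "rdcucrd" → prefix "rdcucr" already present; 1 new (d)
  "rdcucc" → prefix "rdcuc" already present; 1 new (c)
  "ccuuurcr" → prefix "cc" already present; 6 new (u, u, u, r, c, r)
  "rdcucruucr" → prefix "rdcucru" already present; 3 new (u, c, r)
  "rdcuucdcrrr" → prefix "rdcu" already present; 7 new (u, c, d, c, r, r, r)
  "ccddcccdcd" → prefix "ccd" already present; 7 new (d, c, c, c, d, c, d)
  "rdcuru" → prefix "rdcu" already present; 2 new (r, u)
  "ccrdrd" → prefix "ccrd" already present; 2 new (r, d)
  "ccudddrcru" → prefix "ccu" already present; 7 new (d, d, d, r, c, r, u)
  "cccurrdrud" → prefix "cccu" already present; 6 new (r, r, d, r, u, d)
  "ccrcdcrucdu" → prefix "ccr" already present; 8 new (c, d, c, r, u, c, d, u)
  "rdcurrc" → prefix "rdcur" already present; 2 new (r, c)
  "ccrurrucrd" → prefix "ccr" already present; 7 new (u, r, r, u, c, r, d)
  "rdcuu" → prefix "rdcuu" already present; 0 new (none)
Total nodes = 7 + 8 + 10 + 6 + 5 + 5 + 1 + 1 + 6 + 3 + 7 + 7 + 2 + 2 + 7 + 6 + 8 + 2 + 7 + 0 = 100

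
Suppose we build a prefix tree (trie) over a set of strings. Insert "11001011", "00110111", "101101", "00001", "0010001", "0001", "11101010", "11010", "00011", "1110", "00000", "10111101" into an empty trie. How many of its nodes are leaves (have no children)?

A leaf is a node with no children — equivalently, the end of a word that is not a proper prefix of any other stored word.
Those words: "00000", "00001", "00011", "0010001", "00110111", "101101", "10111101", "11001011", "11010", "11101010"
Leaf count: 10

10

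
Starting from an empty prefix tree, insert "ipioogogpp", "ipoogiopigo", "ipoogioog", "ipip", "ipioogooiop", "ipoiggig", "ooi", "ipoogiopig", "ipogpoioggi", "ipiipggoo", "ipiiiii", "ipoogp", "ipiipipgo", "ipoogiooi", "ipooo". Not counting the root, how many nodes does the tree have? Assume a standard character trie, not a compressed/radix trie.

Insert word by word; a character creates a node only if that edge doesn't already exist:
  "ipioogogpp" → 10 new (i, p, i, o, o, g, o, g, p, p)
  "ipoogiopigo" → prefix "ip" already present; 9 new (o, o, g, i, o, p, i, g, o)
  "ipoogioog" → prefix "ipoogio" already present; 2 new (o, g)
  "ipip" → prefix "ipi" already present; 1 new (p)
  "ipioogooiop" → prefix "ipioogo" already present; 4 new (o, i, o, p)
  "ipoiggig" → prefix "ipo" already present; 5 new (i, g, g, i, g)
  "ooi" → 3 new (o, o, i)
  "ipoogiopig" → prefix "ipoogiopig" already present; 0 new (none)
  "ipogpoioggi" → prefix "ipo" already present; 8 new (g, p, o, i, o, g, g, i)
  "ipiipggoo" → prefix "ipi" already present; 6 new (i, p, g, g, o, o)
  "ipiiiii" → prefix "ipii" already present; 3 new (i, i, i)
  "ipoogp" → prefix "ipoog" already present; 1 new (p)
  "ipiipipgo" → prefix "ipiip" already present; 4 new (i, p, g, o)
  "ipoogiooi" → prefix "ipoogioo" already present; 1 new (i)
  "ipooo" → prefix "ipoo" already present; 1 new (o)
Total nodes = 10 + 9 + 2 + 1 + 4 + 5 + 3 + 0 + 8 + 6 + 3 + 1 + 4 + 1 + 1 = 58

58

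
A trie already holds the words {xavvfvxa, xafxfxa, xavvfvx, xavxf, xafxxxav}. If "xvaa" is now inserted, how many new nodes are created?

Walking "xvaa" from the root, the first 1 characters ("x") follow existing edges; "v" is the first miss.
So 4 − 1 = 3 new nodes.

3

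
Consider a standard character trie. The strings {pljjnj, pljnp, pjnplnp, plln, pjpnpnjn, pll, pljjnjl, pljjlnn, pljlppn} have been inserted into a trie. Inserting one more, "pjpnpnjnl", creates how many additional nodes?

"pjpnpnjn" is already a path in the trie; the remaining "l" must be added.
Each of the 1 remaining characters creates one node.

1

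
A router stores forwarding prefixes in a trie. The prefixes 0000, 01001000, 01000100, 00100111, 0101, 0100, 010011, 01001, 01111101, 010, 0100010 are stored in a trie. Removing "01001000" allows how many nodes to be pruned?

3

A node on "01001000"'s path can go only if nothing else ends at it or branches off below it.
The suffix "000" (3 nodes) is used only by "01001000"; the node for "01001" still has the child "1", so pruning stops there.
Nodes removed: 3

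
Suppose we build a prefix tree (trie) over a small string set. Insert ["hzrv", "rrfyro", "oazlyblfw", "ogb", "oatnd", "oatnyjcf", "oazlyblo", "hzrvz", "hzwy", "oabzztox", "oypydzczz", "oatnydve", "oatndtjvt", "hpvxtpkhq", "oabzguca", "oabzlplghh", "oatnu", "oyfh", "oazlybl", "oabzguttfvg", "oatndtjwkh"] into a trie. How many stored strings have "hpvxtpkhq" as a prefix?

Traverse to the node for "hpvxtpkhq", then collect every word in that subtree.
Words under "hpvxtpkhq": hpvxtpkhq
Count: 1

1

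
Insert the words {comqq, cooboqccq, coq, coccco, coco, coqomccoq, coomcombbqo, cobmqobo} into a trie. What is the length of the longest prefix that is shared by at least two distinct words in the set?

3

Equivalently: take the maximum, over all pairs, of their longest common prefix length.
"coccco" and "coco" agree on "coc" (3 characters) before diverging; nothing deeper is shared.
Longest shared-prefix length: 3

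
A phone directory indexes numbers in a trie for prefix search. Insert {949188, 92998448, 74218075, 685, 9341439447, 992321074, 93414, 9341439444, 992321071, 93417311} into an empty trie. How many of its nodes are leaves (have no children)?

Leaves are exactly the stored words that no other stored word extends.
Those words: "685", "74218075", "92998448", "9341439444", "9341439447", "93417311", "949188", "992321071", "992321074"
Leaf count: 9

9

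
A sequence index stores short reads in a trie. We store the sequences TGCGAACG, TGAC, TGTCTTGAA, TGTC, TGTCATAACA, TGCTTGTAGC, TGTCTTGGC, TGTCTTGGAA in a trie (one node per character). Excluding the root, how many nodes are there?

34

Trace insertions, counting only characters that open a new branch:
  "TGCGAACG" → 8 new (T, G, C, G, A, A, C, G)
  "TGAC" → prefix "TG" already present; 2 new (A, C)
  "TGTCTTGAA" → prefix "TG" already present; 7 new (T, C, T, T, G, A, A)
  "TGTC" → prefix "TGTC" already present; 0 new (none)
  "TGTCATAACA" → prefix "TGTC" already present; 6 new (A, T, A, A, C, A)
  "TGCTTGTAGC" → prefix "TGC" already present; 7 new (T, T, G, T, A, G, C)
  "TGTCTTGGC" → prefix "TGTCTTG" already present; 2 new (G, C)
  "TGTCTTGGAA" → prefix "TGTCTTGG" already present; 2 new (A, A)
Total nodes = 8 + 2 + 7 + 0 + 6 + 7 + 2 + 2 = 34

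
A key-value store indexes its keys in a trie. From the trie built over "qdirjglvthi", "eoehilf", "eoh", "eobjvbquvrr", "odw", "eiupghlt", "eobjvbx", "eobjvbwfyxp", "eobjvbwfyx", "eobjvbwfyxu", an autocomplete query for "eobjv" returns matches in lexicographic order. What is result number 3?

eobjvbwfyxp

Words with prefix "eobjv", in lexicographic order: "eobjvbquvrr", "eobjvbwfyx", "eobjvbwfyxp", "eobjvbwfyxu", "eobjvbx"
Position 3: eobjvbwfyxp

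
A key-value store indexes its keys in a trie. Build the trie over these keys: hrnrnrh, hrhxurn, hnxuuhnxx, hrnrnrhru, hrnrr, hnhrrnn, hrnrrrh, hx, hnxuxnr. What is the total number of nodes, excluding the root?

Count nodes per top-level branch (shared prefixes stored once):
  'h'-branch (hnhrrnn, hnxuuhnxx, hnxuxnr, hrhxurn, hrnrnrh, hrnrnrhru, hrnrr, hrnrrrh, hx): 34 nodes
Sum: 34

34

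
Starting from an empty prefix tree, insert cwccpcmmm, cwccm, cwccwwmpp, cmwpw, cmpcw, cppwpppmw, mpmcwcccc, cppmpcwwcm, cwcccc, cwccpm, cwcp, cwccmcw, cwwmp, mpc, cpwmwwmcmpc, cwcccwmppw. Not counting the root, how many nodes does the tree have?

Count nodes per top-level branch (shared prefixes stored once):
  'c'-branch (cmpcw, cmwpw, cppmpcwwcm, cppwpppmw, cpwmwwmcmpc, cwcccc, cwcccwmppw, cwccm, cwccmcw, cwccpcmmm, cwccpm, cwccwwmpp, cwcp, cwwmp): 60 nodes
  'm'-branch (mpc, mpmcwcccc): 10 nodes
Sum: 70

70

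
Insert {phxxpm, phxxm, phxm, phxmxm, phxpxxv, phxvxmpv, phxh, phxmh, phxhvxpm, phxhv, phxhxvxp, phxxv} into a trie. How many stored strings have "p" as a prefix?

Filter for entries beginning with "p":
Matches: "phxh", "phxhv", "phxhvxpm", "phxhxvxp", "phxm", "phxmh", "phxmxm", "phxpxxv", "phxvxmpv", "phxxm", "phxxpm", "phxxv"
Count: 12

12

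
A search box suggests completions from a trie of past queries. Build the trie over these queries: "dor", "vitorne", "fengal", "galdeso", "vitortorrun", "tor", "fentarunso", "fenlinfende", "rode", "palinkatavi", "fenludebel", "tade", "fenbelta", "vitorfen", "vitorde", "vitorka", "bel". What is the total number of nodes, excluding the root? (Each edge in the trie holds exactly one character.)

Trace insertions, counting only characters that open a new branch:
  "dor" → 3 new (d, o, r)
  "vitorne" → 7 new (v, i, t, o, r, n, e)
  "fengal" → 6 new (f, e, n, g, a, l)
  "galdeso" → 7 new (g, a, l, d, e, s, o)
  "vitortorrun" → prefix "vitor" already present; 6 new (t, o, r, r, u, n)
  "tor" → 3 new (t, o, r)
  "fentarunso" → prefix "fen" already present; 7 new (t, a, r, u, n, s, o)
  "fenlinfende" → prefix "fen" already present; 8 new (l, i, n, f, e, n, d, e)
  "rode" → 4 new (r, o, d, e)
  "palinkatavi" → 11 new (p, a, l, i, n, k, a, t, a, v, i)
  "fenludebel" → prefix "fenl" already present; 6 new (u, d, e, b, e, l)
  "tade" → prefix "t" already present; 3 new (a, d, e)
  "fenbelta" → prefix "fen" already present; 5 new (b, e, l, t, a)
  "vitorfen" → prefix "vitor" already present; 3 new (f, e, n)
  "vitorde" → prefix "vitor" already present; 2 new (d, e)
  "vitorka" → prefix "vitor" already present; 2 new (k, a)
  "bel" → 3 new (b, e, l)
Total nodes = 3 + 7 + 6 + 7 + 6 + 3 + 7 + 8 + 4 + 11 + 6 + 3 + 5 + 3 + 2 + 2 + 3 = 86

86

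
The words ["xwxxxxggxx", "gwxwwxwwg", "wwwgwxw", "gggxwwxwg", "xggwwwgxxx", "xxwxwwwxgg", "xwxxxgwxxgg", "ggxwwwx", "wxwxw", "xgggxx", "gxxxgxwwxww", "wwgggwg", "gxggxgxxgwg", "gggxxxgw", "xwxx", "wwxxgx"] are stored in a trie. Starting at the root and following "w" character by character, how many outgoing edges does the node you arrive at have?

2

The children of the "w" node are the distinct next characters among strings starting with "w".
Distinct next characters after "w": w, x.
That node has 2 child edges.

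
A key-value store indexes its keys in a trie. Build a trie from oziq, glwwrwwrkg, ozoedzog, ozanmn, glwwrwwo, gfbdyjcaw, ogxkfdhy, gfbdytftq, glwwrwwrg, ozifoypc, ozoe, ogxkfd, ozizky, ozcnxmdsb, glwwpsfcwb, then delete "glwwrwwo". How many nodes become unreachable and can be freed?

1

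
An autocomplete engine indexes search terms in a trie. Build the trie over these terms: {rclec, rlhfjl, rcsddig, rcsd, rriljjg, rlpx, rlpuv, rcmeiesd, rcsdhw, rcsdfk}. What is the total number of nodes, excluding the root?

35

Count nodes per top-level branch (shared prefixes stored once):
  'r'-branch (rclec, rcmeiesd, rcsd, rcsddig, rcsdfk, rcsdhw, rlhfjl, rlpuv, rlpx, rriljjg): 35 nodes
Sum: 35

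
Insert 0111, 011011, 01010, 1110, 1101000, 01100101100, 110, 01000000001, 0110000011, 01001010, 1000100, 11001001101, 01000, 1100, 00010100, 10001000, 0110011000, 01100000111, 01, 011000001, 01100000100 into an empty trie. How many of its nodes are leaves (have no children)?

14

Leaves are exactly the stored words that no other stored word extends.
Those words: "00010100", "01000000001", "01001010", "01010", "01100000100", "01100000111", "01100101100", "0110011000", "011011", "0111", "10001000", "11001001101", "1101000", "1110"
Leaf count: 14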